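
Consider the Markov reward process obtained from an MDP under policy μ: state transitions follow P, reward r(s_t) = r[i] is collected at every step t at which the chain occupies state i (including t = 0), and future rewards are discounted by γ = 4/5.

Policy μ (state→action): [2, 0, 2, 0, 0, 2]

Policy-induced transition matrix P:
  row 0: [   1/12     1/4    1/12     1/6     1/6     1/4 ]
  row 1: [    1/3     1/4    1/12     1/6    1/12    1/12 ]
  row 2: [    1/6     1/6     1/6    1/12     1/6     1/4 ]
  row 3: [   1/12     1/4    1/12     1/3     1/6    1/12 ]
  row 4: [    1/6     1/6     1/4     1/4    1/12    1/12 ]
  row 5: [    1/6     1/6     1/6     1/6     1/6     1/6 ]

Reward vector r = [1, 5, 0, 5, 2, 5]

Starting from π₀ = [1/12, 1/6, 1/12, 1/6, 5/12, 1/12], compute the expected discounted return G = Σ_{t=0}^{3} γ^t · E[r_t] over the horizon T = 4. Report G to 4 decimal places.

G = 9.2568

t=0: π = [0.0833, 0.1667, 0.0833, 0.1667, 0.4167, 0.0833], E[r] = 3.0000, γ^t·E[r] = 3.000000, running G = 3.000000
t=1: π = [0.1736, 0.2014, 0.1667, 0.2222, 0.1181, 0.1181], E[r] = 3.1181, γ^t·E[r] = 2.494444, running G = 5.494444
t=2: π = [0.1672, 0.2164, 0.1267, 0.1997, 0.1400, 0.1499], E[r] = 3.2772, γ^t·E[r] = 2.097407, running G = 7.591852
t=3: π = [0.1722, 0.2153, 0.1297, 0.2011, 0.1370, 0.1448], E[r] = 3.2518, γ^t·E[r] = 1.664938, running G = 9.256790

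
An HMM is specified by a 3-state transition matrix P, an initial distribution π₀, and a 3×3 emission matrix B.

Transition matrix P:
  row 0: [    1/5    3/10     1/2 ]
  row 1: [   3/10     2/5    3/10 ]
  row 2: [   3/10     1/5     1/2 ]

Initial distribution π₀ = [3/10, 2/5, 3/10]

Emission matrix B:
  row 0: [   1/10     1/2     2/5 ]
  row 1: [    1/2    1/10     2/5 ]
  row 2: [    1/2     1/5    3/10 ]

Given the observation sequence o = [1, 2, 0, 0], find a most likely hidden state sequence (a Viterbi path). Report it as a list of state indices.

path = [0, 2, 2, 2]

t=0: δ = [1.500e-01, 4.000e-02, 6.000e-02]  (obs o_0=1)
t=1: δ = [1.200e-02, 1.800e-02, 2.250e-02]  ψ = [0, 0, 0]  (obs o_1=2)
t=2: δ = [6.750e-04, 3.600e-03, 5.625e-03]  ψ = [2, 1, 2]  (obs o_2=0)
t=3: δ = [1.688e-04, 7.200e-04, 1.406e-03]  ψ = [2, 1, 2]  (obs o_3=0)
backtrack: best end state = 2; path = [0, 2, 2, 2]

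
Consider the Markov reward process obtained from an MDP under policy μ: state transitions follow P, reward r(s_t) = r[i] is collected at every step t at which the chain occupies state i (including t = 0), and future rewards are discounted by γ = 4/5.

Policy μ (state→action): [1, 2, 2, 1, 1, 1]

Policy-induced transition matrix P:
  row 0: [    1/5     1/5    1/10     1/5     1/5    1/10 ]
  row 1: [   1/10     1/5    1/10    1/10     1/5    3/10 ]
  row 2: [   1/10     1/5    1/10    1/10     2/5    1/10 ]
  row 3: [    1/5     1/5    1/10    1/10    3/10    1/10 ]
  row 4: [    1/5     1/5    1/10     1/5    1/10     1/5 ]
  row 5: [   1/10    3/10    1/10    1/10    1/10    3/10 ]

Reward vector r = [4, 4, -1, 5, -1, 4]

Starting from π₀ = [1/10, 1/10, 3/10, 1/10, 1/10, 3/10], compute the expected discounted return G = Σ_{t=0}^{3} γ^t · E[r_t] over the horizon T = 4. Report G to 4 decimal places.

G = 7.1592

t=0: π = [0.1000, 0.1000, 0.3000, 0.1000, 0.1000, 0.3000], E[r] = 2.1000, γ^t·E[r] = 2.100000, running G = 2.100000
t=1: π = [0.1300, 0.2300, 0.1000, 0.1200, 0.2300, 0.1900], E[r] = 2.4700, γ^t·E[r] = 1.976000, running G = 4.076000
t=2: π = [0.1480, 0.2190, 0.1000, 0.1360, 0.1900, 0.2070], E[r] = 2.6860, γ^t·E[r] = 1.719040, running G = 5.795040
t=3: π = [0.1474, 0.2207, 0.1000, 0.1338, 0.1939, 0.2042], E[r] = 2.6643, γ^t·E[r] = 1.364122, running G = 7.159162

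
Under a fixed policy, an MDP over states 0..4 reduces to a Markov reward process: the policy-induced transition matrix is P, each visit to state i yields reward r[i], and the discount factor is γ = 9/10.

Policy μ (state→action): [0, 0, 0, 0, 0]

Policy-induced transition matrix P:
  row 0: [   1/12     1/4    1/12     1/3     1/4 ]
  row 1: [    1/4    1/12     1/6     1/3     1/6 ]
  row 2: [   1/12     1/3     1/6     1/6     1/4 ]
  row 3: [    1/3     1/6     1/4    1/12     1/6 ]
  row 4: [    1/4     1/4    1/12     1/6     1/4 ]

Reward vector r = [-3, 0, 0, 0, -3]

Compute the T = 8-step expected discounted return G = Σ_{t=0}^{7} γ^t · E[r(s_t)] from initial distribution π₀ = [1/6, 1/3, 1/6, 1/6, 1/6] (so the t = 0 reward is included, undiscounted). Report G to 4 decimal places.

G = -6.9405

t=0: π = [0.1667, 0.3333, 0.1667, 0.1667, 0.1667], E[r] = -1.0000, γ^t·E[r] = -1.000000, running G = -1.000000
t=1: π = [0.2083, 0.1944, 0.1528, 0.2361, 0.2083], E[r] = -1.2500, γ^t·E[r] = -1.125000, running G = -2.125000
t=2: π = [0.2095, 0.2106, 0.1516, 0.2141, 0.2141], E[r] = -1.2708, γ^t·E[r] = -1.029375, running G = -3.154375
t=3: π = [0.2077, 0.2097, 0.1492, 0.2188, 0.2146], E[r] = -1.2668, γ^t·E[r] = -0.923484, running G = -4.077859
t=4: π = [0.2088, 0.2092, 0.1497, 0.2180, 0.2143], E[r] = -1.2691, γ^t·E[r] = -0.832686, running G = -4.910546
t=5: π = [0.2084, 0.2094, 0.1496, 0.2182, 0.2144], E[r] = -1.2685, γ^t·E[r] = -0.749007, running G = -5.659553
t=6: π = [0.2085, 0.2094, 0.1496, 0.2181, 0.2144], E[r] = -1.2686, γ^t·E[r] = -0.674208, running G = -6.333761
t=7: π = [0.2085, 0.2094, 0.1496, 0.2181, 0.2144], E[r] = -1.2686, γ^t·E[r] = -0.606764, running G = -6.940525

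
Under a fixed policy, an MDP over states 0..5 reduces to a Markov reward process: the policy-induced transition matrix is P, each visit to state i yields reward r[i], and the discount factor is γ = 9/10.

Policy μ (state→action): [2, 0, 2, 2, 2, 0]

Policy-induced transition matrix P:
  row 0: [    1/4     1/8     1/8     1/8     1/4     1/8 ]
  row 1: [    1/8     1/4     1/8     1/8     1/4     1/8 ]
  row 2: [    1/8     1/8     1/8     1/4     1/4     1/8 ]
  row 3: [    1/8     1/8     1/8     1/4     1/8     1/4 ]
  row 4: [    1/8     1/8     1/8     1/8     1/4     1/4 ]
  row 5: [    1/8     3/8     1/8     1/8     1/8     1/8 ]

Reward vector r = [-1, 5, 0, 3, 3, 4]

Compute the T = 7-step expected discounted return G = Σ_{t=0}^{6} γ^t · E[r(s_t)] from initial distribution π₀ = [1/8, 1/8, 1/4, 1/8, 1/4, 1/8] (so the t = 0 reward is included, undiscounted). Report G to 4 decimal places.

G = 13.0970

t=0: π = [0.1250, 0.1250, 0.2500, 0.1250, 0.2500, 0.1250], E[r] = 2.1250, γ^t·E[r] = 2.125000, running G = 2.125000
t=1: π = [0.1406, 0.1719, 0.1250, 0.1719, 0.2188, 0.1719], E[r] = 2.5781, γ^t·E[r] = 2.320313, running G = 4.445313
t=2: π = [0.1426, 0.1895, 0.1250, 0.1621, 0.2070, 0.1738], E[r] = 2.6074, γ^t·E[r] = 2.112012, running G = 6.557324
t=3: π = [0.1428, 0.1921, 0.1250, 0.1609, 0.2080, 0.1711], E[r] = 2.6091, γ^t·E[r] = 1.902056, running G = 8.459381
t=4: π = [0.1429, 0.1918, 0.1250, 0.1607, 0.2085, 0.1711], E[r] = 2.6083, γ^t·E[r] = 1.711310, running G = 10.170691
t=5: π = [0.1429, 0.1918, 0.1250, 0.1607, 0.2085, 0.1712], E[r] = 2.6082, γ^t·E[r] = 1.540136, running G = 11.710827
t=6: π = [0.1429, 0.1918, 0.1250, 0.1607, 0.2085, 0.1712], E[r] = 2.6082, γ^t·E[r] = 1.386127, running G = 13.096954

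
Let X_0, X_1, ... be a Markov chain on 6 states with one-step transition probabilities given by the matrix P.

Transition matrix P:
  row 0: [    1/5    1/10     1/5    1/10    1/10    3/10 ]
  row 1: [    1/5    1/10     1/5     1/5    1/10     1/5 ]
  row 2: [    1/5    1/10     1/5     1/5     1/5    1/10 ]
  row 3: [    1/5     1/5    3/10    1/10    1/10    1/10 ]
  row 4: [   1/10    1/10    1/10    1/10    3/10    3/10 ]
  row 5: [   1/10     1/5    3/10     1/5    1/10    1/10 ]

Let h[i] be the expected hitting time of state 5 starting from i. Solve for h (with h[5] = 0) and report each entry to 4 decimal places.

First-step conditioning: h[5] = 0; for i ≠ 5, h[i] = 1 + Σ_k P[i][k]·h[k].
  h[0] = 1 + 1/5·h[0] + 1/10·h[1] + 1/5·h[2] + 1/10·h[3] + 1/10·h[4]
  h[1] = 1 + 1/5·h[0] + 1/10·h[1] + 1/5·h[2] + 1/5·h[3] + 1/10·h[4]
  h[2] = 1 + 1/5·h[0] + 1/10·h[1] + 1/5·h[2] + 1/5·h[3] + 1/5·h[4]
  h[3] = 1 + 1/5·h[0] + 1/5·h[1] + 3/10·h[2] + 1/10·h[3] + 1/10·h[4]
  h[4] = 1 + 1/10·h[0] + 1/10·h[1] + 1/10·h[2] + 1/10·h[3] + 3/10·h[4]
Solving the 5×5 linear system over states ≠ 5 gives exactly h = [79390/17691, 29730/5897, 96910/17691, 98000/17691, 77200/17691, 0] (h[5] = 0 is the target).

h = [4.4876, 5.0415, 5.4779, 5.5395, 4.3638, 0.0000]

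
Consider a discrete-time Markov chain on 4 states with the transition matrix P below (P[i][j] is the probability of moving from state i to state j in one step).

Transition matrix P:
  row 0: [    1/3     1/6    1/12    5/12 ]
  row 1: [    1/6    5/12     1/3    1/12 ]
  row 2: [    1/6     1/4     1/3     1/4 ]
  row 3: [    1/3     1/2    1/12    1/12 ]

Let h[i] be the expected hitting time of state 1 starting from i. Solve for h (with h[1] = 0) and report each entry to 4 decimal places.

First-step conditioning: h[1] = 0; for i ≠ 1, h[i] = 1 + Σ_k P[i][k]·h[k].
  h[0] = 1 + 1/3·h[0] + 1/12·h[2] + 5/12·h[3]
  h[2] = 1 + 1/6·h[0] + 1/3·h[2] + 1/4·h[3]
  h[3] = 1 + 1/3·h[0] + 1/12·h[2] + 1/12·h[3]
Solving the 3×3 linear system over states ≠ 1 gives exactly h = [432/119, 0, 24/7, 324/119] (h[1] = 0 is the target).

h = [3.6303, 0.0000, 3.4286, 2.7227]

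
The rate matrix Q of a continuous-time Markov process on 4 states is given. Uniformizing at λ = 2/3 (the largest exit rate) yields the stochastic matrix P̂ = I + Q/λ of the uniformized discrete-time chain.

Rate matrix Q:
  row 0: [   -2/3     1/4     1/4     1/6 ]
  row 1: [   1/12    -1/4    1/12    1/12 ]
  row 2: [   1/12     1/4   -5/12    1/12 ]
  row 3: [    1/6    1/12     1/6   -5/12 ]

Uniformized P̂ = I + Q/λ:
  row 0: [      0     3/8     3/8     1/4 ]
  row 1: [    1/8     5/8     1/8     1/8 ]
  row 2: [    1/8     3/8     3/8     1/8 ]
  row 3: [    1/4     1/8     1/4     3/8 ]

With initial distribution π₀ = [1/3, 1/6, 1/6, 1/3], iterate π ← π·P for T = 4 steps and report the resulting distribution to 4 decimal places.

t=0: π = [0.3333, 0.1667, 0.1667, 0.3333]
t=1: π = [0.1250, 0.3333, 0.2917, 0.2500]
t=2: π = [0.1406, 0.3958, 0.2604, 0.2031]
t=3: π = [0.1328, 0.4232, 0.2507, 0.1934]
t=4: π = [0.1326, 0.4325, 0.2450, 0.1899]

π = [0.1326, 0.4325, 0.2450, 0.1899]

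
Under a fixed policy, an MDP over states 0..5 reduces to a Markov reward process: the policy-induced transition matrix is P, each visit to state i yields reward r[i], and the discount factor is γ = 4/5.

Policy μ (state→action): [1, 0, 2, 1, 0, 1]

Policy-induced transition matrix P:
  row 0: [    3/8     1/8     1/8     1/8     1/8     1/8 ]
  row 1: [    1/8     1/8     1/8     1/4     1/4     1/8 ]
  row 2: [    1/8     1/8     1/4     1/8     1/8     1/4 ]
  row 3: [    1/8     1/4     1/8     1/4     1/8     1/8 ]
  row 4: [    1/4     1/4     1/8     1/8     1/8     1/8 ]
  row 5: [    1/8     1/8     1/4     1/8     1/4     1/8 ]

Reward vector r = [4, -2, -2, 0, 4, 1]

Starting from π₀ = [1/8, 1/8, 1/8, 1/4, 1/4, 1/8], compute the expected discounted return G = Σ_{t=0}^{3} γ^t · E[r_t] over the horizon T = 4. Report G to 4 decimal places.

t=0: π = [0.1250, 0.1250, 0.1250, 0.2500, 0.2500, 0.1250], E[r] = 1.1250, γ^t·E[r] = 1.125000, running G = 1.125000
t=1: π = [0.1875, 0.1875, 0.1563, 0.1719, 0.1563, 0.1406], E[r] = 0.8281, γ^t·E[r] = 0.662500, running G = 1.787500
t=2: π = [0.1914, 0.1660, 0.1621, 0.1699, 0.1660, 0.1445], E[r] = 0.9180, γ^t·E[r] = 0.587500, running G = 2.375000
t=3: π = [0.1936, 0.1670, 0.1633, 0.1670, 0.1638, 0.1453], E[r] = 0.9143, γ^t·E[r] = 0.468125, running G = 2.843125

G = 2.8431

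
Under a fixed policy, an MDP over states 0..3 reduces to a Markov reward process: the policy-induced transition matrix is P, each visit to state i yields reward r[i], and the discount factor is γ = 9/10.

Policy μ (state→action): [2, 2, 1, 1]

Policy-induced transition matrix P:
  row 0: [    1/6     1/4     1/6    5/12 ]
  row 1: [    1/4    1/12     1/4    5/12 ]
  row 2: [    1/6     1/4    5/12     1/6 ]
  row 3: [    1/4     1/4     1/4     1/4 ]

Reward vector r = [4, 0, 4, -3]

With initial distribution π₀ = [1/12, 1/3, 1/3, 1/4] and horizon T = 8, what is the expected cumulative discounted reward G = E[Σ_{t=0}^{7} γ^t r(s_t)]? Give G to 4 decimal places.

t=0: π = [0.0833, 0.3333, 0.3333, 0.2500], E[r] = 0.9167, γ^t·E[r] = 0.916667, running G = 0.916667
t=1: π = [0.2153, 0.1944, 0.2986, 0.2917], E[r] = 1.1806, γ^t·E[r] = 1.062500, running G = 1.979167
t=2: π = [0.2072, 0.2176, 0.2818, 0.2934], E[r] = 1.0758, γ^t·E[r] = 0.871406, running G = 2.850573
t=3: π = [0.2092, 0.2137, 0.2797, 0.2973], E[r] = 1.0639, γ^t·E[r] = 0.775582, running G = 3.626155
t=4: π = [0.2093, 0.2144, 0.2792, 0.2972], E[r] = 1.0622, γ^t·E[r] = 0.696890, running G = 4.323045
t=5: π = [0.2093, 0.2143, 0.2791, 0.2973], E[r] = 1.0615, γ^t·E[r] = 0.626827, running G = 4.949872
t=6: π = [0.2093, 0.2143, 0.2791, 0.2973], E[r] = 1.0615, γ^t·E[r] = 0.564119, running G = 5.513991
t=7: π = [0.2093, 0.2143, 0.2791, 0.2973], E[r] = 1.0615, γ^t·E[r] = 0.507695, running G = 6.021686

G = 6.0217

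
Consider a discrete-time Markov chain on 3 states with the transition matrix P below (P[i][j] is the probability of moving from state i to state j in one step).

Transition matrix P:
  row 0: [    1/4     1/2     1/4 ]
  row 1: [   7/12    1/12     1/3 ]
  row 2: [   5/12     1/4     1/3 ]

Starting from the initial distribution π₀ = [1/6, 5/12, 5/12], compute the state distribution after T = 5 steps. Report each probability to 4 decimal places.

π = [0.4012, 0.2986, 0.3003]

t=0: π = [0.1667, 0.4167, 0.4167]
t=1: π = [0.4583, 0.2222, 0.3194]
t=2: π = [0.3773, 0.3275, 0.2951]
t=3: π = [0.4084, 0.2897, 0.3019]
t=4: π = [0.3969, 0.3038, 0.2993]
t=5: π = [0.4012, 0.2986, 0.3003]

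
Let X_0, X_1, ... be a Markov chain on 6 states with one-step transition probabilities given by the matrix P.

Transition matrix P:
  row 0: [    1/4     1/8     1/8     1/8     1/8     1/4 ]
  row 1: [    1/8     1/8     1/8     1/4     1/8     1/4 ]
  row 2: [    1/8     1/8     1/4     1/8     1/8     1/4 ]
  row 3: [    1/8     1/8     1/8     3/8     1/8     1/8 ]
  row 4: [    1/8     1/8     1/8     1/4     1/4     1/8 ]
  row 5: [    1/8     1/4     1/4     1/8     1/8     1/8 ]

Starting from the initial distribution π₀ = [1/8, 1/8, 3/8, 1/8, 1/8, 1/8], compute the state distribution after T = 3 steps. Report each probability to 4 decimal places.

t=0: π = [0.1250, 0.1250, 0.3750, 0.1250, 0.1250, 0.1250]
t=1: π = [0.1406, 0.1406, 0.1875, 0.1875, 0.1406, 0.2031]
t=2: π = [0.1426, 0.1504, 0.1738, 0.2070, 0.1426, 0.1836]
t=3: π = [0.1428, 0.1479, 0.1697, 0.2134, 0.1428, 0.1833]

π = [0.1428, 0.1479, 0.1697, 0.2134, 0.1428, 0.1833]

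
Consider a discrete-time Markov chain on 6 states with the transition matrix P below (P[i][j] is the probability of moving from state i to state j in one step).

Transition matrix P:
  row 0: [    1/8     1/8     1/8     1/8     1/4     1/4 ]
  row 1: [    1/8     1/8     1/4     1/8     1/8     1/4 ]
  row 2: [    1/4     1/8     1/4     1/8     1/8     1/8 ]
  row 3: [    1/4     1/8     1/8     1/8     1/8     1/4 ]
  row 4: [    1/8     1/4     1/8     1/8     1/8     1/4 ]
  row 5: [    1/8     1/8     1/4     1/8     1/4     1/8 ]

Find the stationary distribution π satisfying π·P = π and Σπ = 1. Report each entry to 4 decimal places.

π = [0.1647, 0.1463, 0.1925, 0.1250, 0.1707, 0.2008]

Balance equations π_j = Σ_i π_i·P[i][j]:
  π_0 = 1/8·π_0 + 1/8·π_1 + 1/4·π_2 + 1/4·π_3 + 1/8·π_4 + 1/8·π_5
  π_1 = 1/8·π_0 + 1/8·π_1 + 1/8·π_2 + 1/8·π_3 + 1/4·π_4 + 1/8·π_5
  π_2 = 1/8·π_0 + 1/4·π_1 + 1/4·π_2 + 1/8·π_3 + 1/8·π_4 + 1/4·π_5
  π_3 = 1/8·π_0 + 1/8·π_1 + 1/8·π_2 + 1/8·π_3 + 1/8·π_4 + 1/8·π_5
  π_4 = 1/4·π_0 + 1/8·π_1 + 1/8·π_2 + 1/8·π_3 + 1/8·π_4 + 1/4·π_5
  normalize: π_0 + π_1 + π_2 + π_3 + π_4 + π_5 = 1
Solving the linear system gives exactly π = [6167/37448, 685/4681, 7207/37448, 1/8, 799/4681, 7521/37448].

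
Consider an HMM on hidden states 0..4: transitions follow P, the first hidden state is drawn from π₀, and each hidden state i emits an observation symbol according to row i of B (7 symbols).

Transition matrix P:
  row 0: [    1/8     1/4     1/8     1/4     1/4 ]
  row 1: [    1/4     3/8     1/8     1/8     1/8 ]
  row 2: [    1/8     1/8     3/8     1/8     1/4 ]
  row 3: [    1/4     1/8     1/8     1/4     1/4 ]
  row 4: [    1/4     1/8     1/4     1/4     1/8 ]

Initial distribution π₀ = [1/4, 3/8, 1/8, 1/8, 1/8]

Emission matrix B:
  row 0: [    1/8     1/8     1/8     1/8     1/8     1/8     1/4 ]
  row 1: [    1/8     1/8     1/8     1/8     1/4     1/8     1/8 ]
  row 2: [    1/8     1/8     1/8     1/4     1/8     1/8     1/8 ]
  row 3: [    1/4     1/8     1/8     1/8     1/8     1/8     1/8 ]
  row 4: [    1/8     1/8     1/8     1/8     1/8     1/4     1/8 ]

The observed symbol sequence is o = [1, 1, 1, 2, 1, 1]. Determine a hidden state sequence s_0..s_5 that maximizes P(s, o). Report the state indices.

path = [1, 1, 1, 1, 1, 1]

t=0: δ = [3.125e-02, 4.688e-02, 1.562e-02, 1.562e-02, 1.562e-02]  (obs o_0=1)
t=1: δ = [1.465e-03, 2.197e-03, 7.324e-04, 9.766e-04, 9.766e-04]  ψ = [1, 1, 1, 0, 0]  (obs o_1=1)
t=2: δ = [6.866e-05, 1.030e-04, 3.433e-05, 4.578e-05, 4.578e-05]  ψ = [1, 1, 1, 0, 0]  (obs o_2=1)
t=3: δ = [3.219e-06, 4.828e-06, 1.609e-06, 2.146e-06, 2.146e-06]  ψ = [1, 1, 1, 0, 0]  (obs o_3=2)
t=4: δ = [1.509e-07, 2.263e-07, 7.544e-08, 1.006e-07, 1.006e-07]  ψ = [1, 1, 1, 0, 0]  (obs o_4=1)
t=5: δ = [7.072e-09, 1.061e-08, 3.536e-09, 4.715e-09, 4.715e-09]  ψ = [1, 1, 1, 0, 0]  (obs o_5=1)
backtrack: best end state = 1; path = [1, 1, 1, 1, 1, 1]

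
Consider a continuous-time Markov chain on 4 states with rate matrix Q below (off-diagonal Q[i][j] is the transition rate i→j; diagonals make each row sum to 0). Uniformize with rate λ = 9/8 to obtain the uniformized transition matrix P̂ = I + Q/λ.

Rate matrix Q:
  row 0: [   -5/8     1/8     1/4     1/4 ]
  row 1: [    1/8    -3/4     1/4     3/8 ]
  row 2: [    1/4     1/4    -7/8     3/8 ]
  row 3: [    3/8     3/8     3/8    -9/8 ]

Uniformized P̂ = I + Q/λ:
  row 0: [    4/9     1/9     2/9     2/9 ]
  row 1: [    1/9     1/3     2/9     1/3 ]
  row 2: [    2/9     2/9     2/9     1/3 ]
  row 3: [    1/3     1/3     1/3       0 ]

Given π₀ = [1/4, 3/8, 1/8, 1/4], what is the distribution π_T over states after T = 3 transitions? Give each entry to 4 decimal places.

π = [0.2817, 0.2445, 0.2478, 0.2260]

t=0: π = [0.2500, 0.3750, 0.1250, 0.2500]
t=1: π = [0.2639, 0.2639, 0.2500, 0.2222]
t=2: π = [0.2762, 0.2469, 0.2469, 0.2299]
t=3: π = [0.2817, 0.2445, 0.2478, 0.2260]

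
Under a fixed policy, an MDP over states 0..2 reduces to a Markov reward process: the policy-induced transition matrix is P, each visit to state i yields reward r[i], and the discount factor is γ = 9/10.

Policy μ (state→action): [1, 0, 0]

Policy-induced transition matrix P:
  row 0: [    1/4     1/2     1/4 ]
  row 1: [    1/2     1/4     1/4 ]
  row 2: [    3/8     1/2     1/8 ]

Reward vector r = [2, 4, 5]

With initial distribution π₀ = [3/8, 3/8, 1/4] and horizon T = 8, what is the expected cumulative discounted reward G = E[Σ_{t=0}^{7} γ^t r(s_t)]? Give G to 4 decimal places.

G = 19.7779

t=0: π = [0.3750, 0.3750, 0.2500], E[r] = 3.5000, γ^t·E[r] = 3.500000, running G = 3.500000
t=1: π = [0.3750, 0.4063, 0.2188], E[r] = 3.4688, γ^t·E[r] = 3.121875, running G = 6.621875
t=2: π = [0.3789, 0.3984, 0.2227], E[r] = 3.4648, γ^t·E[r] = 2.806523, running G = 9.428398
t=3: π = [0.3774, 0.4004, 0.2222], E[r] = 3.4673, γ^t·E[r] = 2.527651, running G = 11.956049
t=4: π = [0.3779, 0.3999, 0.2222], E[r] = 3.4665, γ^t·E[r] = 2.274365, running G = 14.230415
t=5: π = [0.3778, 0.4000, 0.2222], E[r] = 3.4667, γ^t·E[r] = 2.047059, running G = 16.277474
t=6: π = [0.3778, 0.4000, 0.2222], E[r] = 3.4667, γ^t·E[r] = 1.842322, running G = 18.119796
t=7: π = [0.3778, 0.4000, 0.2222], E[r] = 3.4667, γ^t·E[r] = 1.658097, running G = 19.777894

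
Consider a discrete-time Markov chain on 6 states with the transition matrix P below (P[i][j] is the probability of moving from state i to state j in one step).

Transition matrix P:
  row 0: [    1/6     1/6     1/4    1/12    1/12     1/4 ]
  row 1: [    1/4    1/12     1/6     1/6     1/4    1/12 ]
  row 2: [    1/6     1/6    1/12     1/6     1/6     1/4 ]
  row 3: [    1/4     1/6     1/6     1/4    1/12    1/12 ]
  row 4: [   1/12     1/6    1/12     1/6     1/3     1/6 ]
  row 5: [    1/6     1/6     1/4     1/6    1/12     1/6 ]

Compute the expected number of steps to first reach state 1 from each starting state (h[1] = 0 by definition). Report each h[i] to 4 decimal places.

h = [6.0000, 0.0000, 6.0000, 6.0000, 6.0000, 6.0000]

First-step conditioning: h[1] = 0; for i ≠ 1, h[i] = 1 + Σ_k P[i][k]·h[k].
  h[0] = 1 + 1/6·h[0] + 1/4·h[2] + 1/12·h[3] + 1/12·h[4] + 1/4·h[5]
  h[2] = 1 + 1/6·h[0] + 1/12·h[2] + 1/6·h[3] + 1/6·h[4] + 1/4·h[5]
  h[3] = 1 + 1/4·h[0] + 1/6·h[2] + 1/4·h[3] + 1/12·h[4] + 1/12·h[5]
  h[4] = 1 + 1/12·h[0] + 1/12·h[2] + 1/6·h[3] + 1/3·h[4] + 1/6·h[5]
  h[5] = 1 + 1/6·h[0] + 1/4·h[2] + 1/6·h[3] + 1/12·h[4] + 1/6·h[5]
Solving the 5×5 linear system over states ≠ 1 gives exactly h = [6, 0, 6, 6, 6, 6] (h[1] = 0 is the target).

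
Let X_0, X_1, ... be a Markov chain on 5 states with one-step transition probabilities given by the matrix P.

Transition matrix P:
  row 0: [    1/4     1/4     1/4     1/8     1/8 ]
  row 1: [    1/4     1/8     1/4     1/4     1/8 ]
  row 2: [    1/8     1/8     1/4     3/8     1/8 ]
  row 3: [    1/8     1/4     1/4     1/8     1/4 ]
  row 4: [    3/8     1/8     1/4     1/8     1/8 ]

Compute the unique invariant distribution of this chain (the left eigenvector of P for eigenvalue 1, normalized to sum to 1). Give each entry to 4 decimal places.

Balance equations π_j = Σ_i π_i·P[i][j]:
  π_0 = 1/4·π_0 + 1/4·π_1 + 1/8·π_2 + 1/8·π_3 + 3/8·π_4
  π_1 = 1/4·π_0 + 1/8·π_1 + 1/8·π_2 + 1/4·π_3 + 1/8·π_4
  π_2 = 1/4·π_0 + 1/4·π_1 + 1/4·π_2 + 1/4·π_3 + 1/4·π_4
  π_3 = 1/8·π_0 + 1/4·π_1 + 3/8·π_2 + 1/8·π_3 + 1/8·π_4
  normalize: π_0 + π_1 + π_2 + π_3 + π_4 = 1
Solving the linear system gives exactly π = [122/577, 205/1154, 1/4, 121/577, 349/2308].

π = [0.2114, 0.1776, 0.2500, 0.2097, 0.1512]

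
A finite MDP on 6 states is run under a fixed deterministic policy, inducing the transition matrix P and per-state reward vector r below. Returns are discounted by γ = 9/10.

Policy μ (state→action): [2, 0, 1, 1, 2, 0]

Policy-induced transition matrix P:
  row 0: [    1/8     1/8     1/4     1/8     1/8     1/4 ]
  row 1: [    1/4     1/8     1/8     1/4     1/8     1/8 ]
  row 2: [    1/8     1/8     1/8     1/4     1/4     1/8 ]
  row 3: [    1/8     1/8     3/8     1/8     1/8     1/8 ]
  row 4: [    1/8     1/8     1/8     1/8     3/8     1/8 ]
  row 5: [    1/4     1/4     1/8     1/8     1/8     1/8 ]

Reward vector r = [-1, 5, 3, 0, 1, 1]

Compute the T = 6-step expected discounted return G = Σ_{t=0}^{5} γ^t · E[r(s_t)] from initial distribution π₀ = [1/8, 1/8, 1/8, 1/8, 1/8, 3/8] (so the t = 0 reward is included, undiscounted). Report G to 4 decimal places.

t=0: π = [0.1250, 0.1250, 0.1250, 0.1250, 0.1250, 0.3750], E[r] = 1.3750, γ^t·E[r] = 1.375000, running G = 1.375000
t=1: π = [0.1875, 0.1719, 0.1719, 0.1563, 0.1719, 0.1406], E[r] = 1.5000, γ^t·E[r] = 1.350000, running G = 2.725000
t=2: π = [0.1641, 0.1426, 0.1875, 0.1680, 0.1895, 0.1484], E[r] = 1.4492, γ^t·E[r] = 1.173867, running G = 3.898867
t=3: π = [0.1614, 0.1436, 0.1875, 0.1663, 0.1958, 0.1455], E[r] = 1.4602, γ^t·E[r] = 1.064490, running G = 4.963357
t=4: π = [0.1611, 0.1432, 0.1867, 0.1664, 0.1974, 0.1452], E[r] = 1.4576, γ^t·E[r] = 0.956319, running G = 5.919675
t=5: π = [0.1610, 0.1431, 0.1867, 0.1662, 0.1977, 0.1451], E[r] = 1.4577, γ^t·E[r] = 0.860775, running G = 6.780450

G = 6.7804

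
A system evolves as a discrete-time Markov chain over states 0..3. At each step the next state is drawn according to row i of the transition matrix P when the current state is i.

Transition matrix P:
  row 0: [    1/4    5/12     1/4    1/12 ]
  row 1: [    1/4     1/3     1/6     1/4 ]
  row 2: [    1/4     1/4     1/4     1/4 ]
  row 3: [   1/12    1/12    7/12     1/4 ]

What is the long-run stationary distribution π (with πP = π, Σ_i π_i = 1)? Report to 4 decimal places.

Balance equations π_j = Σ_i π_i·P[i][j]:
  π_0 = 1/4·π_0 + 1/4·π_1 + 1/4·π_2 + 1/12·π_3
  π_1 = 5/12·π_0 + 1/3·π_1 + 1/4·π_2 + 1/12·π_3
  π_2 = 1/4·π_0 + 1/6·π_1 + 1/4·π_2 + 7/12·π_3
  normalize: π_0 + π_1 + π_2 + π_3 = 1
Solving the linear system gives exactly π = [3/14, 3/11, 23/77, 3/14].

π = [0.2143, 0.2727, 0.2987, 0.2143]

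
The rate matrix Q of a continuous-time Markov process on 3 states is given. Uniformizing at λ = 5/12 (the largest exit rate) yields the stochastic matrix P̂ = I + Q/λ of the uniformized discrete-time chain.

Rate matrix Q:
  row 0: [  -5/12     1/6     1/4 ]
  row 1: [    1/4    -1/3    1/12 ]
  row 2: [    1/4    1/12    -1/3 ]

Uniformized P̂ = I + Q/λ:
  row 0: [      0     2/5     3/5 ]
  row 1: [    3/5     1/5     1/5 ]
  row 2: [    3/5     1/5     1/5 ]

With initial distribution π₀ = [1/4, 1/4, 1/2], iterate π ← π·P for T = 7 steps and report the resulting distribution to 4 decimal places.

t=0: π = [0.2500, 0.2500, 0.5000]
t=1: π = [0.4500, 0.2500, 0.3000]
t=2: π = [0.3300, 0.2900, 0.3800]
t=3: π = [0.4020, 0.2660, 0.3320]
t=4: π = [0.3588, 0.2804, 0.3608]
t=5: π = [0.3847, 0.2718, 0.3435]
t=6: π = [0.3692, 0.2769, 0.3539]
t=7: π = [0.3785, 0.2738, 0.3477]

π = [0.3785, 0.2738, 0.3477]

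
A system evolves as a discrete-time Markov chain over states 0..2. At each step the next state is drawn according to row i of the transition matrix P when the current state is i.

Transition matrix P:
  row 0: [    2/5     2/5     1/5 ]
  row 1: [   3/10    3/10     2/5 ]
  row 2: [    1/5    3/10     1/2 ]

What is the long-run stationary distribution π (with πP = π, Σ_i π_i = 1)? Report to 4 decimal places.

π = [0.2911, 0.3291, 0.3797]

Balance equations π_j = Σ_i π_i·P[i][j]:
  π_0 = 2/5·π_0 + 3/10·π_1 + 1/5·π_2
  π_1 = 2/5·π_0 + 3/10·π_1 + 3/10·π_2
  normalize: π_0 + π_1 + π_2 = 1
Solving the linear system gives exactly π = [23/79, 26/79, 30/79].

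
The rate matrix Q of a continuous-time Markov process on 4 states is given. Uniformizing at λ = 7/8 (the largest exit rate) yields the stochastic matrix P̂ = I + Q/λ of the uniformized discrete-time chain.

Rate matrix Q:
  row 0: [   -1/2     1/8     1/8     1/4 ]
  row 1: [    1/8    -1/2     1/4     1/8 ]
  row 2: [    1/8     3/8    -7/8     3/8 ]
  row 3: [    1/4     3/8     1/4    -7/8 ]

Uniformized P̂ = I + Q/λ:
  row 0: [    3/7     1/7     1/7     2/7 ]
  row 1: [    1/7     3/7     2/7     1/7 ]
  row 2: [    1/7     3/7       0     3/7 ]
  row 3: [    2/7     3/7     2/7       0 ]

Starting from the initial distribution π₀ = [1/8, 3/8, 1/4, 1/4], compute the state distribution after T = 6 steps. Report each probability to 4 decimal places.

t=0: π = [0.1250, 0.3750, 0.2500, 0.2500]
t=1: π = [0.2143, 0.3929, 0.1964, 0.1964]
t=2: π = [0.2321, 0.3673, 0.1990, 0.2015]
t=3: π = [0.2380, 0.3622, 0.1957, 0.2041]
t=4: π = [0.2400, 0.3606, 0.1958, 0.2036]
t=5: π = [0.2405, 0.3600, 0.1955, 0.2040]
t=6: π = [0.2407, 0.3599, 0.1955, 0.2039]

π = [0.2407, 0.3599, 0.1955, 0.2039]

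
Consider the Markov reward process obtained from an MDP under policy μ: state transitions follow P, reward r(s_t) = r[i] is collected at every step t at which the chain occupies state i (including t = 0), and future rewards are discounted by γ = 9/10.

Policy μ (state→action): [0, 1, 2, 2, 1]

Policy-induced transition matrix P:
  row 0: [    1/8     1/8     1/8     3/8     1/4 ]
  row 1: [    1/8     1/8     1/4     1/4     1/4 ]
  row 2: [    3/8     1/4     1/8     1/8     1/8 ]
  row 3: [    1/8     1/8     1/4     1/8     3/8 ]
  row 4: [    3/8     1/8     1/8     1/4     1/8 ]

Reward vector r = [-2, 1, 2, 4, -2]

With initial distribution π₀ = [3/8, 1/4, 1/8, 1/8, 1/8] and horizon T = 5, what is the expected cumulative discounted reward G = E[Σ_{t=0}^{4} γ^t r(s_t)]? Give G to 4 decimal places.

t=0: π = [0.3750, 0.2500, 0.1250, 0.1250, 0.1250], E[r] = 0.0000, γ^t·E[r] = 0.000000, running G = 0.000000
t=1: π = [0.1875, 0.1406, 0.1719, 0.2656, 0.2344], E[r] = 0.7031, γ^t·E[r] = 0.632813, running G = 0.632813
t=2: π = [0.2266, 0.1465, 0.1758, 0.2188, 0.2324], E[r] = 0.4551, γ^t·E[r] = 0.368613, running G = 1.001426
t=3: π = [0.2271, 0.1470, 0.1707, 0.2290, 0.2263], E[r] = 0.4976, γ^t·E[r] = 0.362720, running G = 1.364146
t=4: π = [0.2242, 0.1463, 0.1720, 0.2284, 0.2290], E[r] = 0.4975, γ^t·E[r] = 0.326428, running G = 1.690574

G = 1.6906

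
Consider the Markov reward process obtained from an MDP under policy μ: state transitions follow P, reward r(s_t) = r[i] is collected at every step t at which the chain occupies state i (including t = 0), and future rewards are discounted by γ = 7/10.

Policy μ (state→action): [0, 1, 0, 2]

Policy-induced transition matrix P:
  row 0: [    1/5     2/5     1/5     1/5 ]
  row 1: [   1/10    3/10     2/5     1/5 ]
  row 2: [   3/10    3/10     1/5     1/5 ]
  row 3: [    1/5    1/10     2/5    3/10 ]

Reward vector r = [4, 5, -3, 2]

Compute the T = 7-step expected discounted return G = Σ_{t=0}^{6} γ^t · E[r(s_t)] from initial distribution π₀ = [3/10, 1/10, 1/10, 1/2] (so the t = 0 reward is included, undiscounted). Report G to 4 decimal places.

t=0: π = [0.3000, 0.1000, 0.1000, 0.5000], E[r] = 2.4000, γ^t·E[r] = 2.400000, running G = 2.400000
t=1: π = [0.2000, 0.2300, 0.3200, 0.2500], E[r] = 1.4900, γ^t·E[r] = 1.043000, running G = 3.443000
t=2: π = [0.2090, 0.2700, 0.2960, 0.2250], E[r] = 1.7480, γ^t·E[r] = 0.856520, running G = 4.299520
t=3: π = [0.2026, 0.2759, 0.2990, 0.2225], E[r] = 1.7379, γ^t·E[r] = 0.596100, running G = 4.895620
t=4: π = [0.2023, 0.2758, 0.2997, 0.2223], E[r] = 1.7335, γ^t·E[r] = 0.416213, running G = 5.311833
t=5: π = [0.2024, 0.2758, 0.2996, 0.2222], E[r] = 1.7341, γ^t·E[r] = 0.291453, running G = 5.603286
t=6: π = [0.2024, 0.2758, 0.2996, 0.2222], E[r] = 1.7341, γ^t·E[r] = 0.204020, running G = 5.807306

G = 5.8073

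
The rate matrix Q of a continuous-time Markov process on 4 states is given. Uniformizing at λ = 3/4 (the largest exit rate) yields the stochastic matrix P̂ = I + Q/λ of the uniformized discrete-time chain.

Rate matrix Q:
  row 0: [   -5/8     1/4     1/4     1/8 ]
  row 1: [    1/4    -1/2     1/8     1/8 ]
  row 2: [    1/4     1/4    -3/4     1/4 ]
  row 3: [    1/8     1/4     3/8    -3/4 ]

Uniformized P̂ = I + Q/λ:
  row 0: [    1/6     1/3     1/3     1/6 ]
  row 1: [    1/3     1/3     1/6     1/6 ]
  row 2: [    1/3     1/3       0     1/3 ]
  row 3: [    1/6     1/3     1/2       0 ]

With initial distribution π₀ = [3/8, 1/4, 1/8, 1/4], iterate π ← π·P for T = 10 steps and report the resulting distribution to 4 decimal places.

t=0: π = [0.3750, 0.2500, 0.1250, 0.2500]
t=1: π = [0.2292, 0.3333, 0.2917, 0.1458]
t=2: π = [0.2708, 0.3333, 0.2049, 0.1910]
t=3: π = [0.2564, 0.3333, 0.2413, 0.1690]
t=4: π = [0.2624, 0.3333, 0.2255, 0.1787]
t=5: π = [0.2598, 0.3333, 0.2324, 0.1745]
t=6: π = [0.2610, 0.3333, 0.2294, 0.1763]
t=7: π = [0.2605, 0.3333, 0.2307, 0.1755]
t=8: π = [0.2607, 0.3333, 0.2301, 0.1759]
t=9: π = [0.2606, 0.3333, 0.2304, 0.1757]
t=10: π = [0.2606, 0.3333, 0.2303, 0.1758]

π = [0.2606, 0.3333, 0.2303, 0.1758]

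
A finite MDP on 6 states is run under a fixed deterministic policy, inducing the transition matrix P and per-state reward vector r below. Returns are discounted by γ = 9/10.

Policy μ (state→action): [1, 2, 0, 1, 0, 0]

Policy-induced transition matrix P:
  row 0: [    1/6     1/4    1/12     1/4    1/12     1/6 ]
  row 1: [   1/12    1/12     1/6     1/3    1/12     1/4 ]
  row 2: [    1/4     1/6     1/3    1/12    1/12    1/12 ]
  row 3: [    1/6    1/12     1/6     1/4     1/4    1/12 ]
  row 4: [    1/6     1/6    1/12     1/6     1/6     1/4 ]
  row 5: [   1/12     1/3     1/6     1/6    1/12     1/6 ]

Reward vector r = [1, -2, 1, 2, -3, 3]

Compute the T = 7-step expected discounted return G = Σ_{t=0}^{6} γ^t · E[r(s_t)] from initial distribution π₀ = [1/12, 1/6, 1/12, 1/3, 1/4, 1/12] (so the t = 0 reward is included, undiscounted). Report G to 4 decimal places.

t=0: π = [0.0833, 0.1667, 0.0833, 0.3333, 0.2500, 0.0833], E[r] = 0.0000, γ^t·E[r] = 0.000000, running G = 0.000000
t=1: π = [0.1528, 0.1458, 0.1528, 0.2222, 0.1597, 0.1667], E[r] = 0.4792, γ^t·E[r] = 0.431250, running G = 0.431250
t=2: π = [0.1534, 0.1765, 0.1661, 0.2095, 0.1337, 0.1609], E[r] = 0.4670, γ^t·E[r] = 0.378281, running G = 0.809531
t=3: π = [0.1524, 0.1741, 0.1704, 0.2125, 0.1294, 0.1612], E[r] = 0.4951, γ^t·E[r] = 0.360914, running G = 1.170445
t=4: π = [0.1529, 0.1740, 0.1716, 0.2119, 0.1295, 0.1600], E[r] = 0.4918, γ^t·E[r] = 0.322671, running G = 1.493116
t=5: π = [0.1531, 0.1739, 0.1717, 0.2118, 0.1294, 0.1600], E[r] = 0.4922, γ^t·E[r] = 0.290662, running G = 1.783778
t=6: π = [0.1531, 0.1740, 0.1717, 0.2118, 0.1294, 0.1600], E[r] = 0.4922, γ^t·E[r] = 0.261580, running G = 2.045358

G = 2.0454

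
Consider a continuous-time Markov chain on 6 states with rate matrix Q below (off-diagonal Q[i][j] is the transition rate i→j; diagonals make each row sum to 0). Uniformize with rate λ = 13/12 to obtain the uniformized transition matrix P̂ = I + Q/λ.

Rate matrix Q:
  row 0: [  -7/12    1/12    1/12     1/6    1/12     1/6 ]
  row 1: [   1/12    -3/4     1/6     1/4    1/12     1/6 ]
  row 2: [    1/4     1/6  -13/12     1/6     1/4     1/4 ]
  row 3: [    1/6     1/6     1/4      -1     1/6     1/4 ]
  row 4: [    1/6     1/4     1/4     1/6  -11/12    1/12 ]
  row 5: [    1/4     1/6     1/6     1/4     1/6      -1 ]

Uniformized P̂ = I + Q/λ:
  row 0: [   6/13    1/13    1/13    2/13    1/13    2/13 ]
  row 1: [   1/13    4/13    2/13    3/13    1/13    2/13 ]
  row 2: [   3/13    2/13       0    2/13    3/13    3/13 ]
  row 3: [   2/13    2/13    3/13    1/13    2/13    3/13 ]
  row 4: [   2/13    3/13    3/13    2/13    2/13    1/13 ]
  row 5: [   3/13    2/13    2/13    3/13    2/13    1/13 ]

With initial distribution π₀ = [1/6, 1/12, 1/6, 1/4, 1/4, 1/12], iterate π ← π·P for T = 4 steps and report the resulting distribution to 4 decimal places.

t=0: π = [0.1667, 0.0833, 0.1667, 0.2500, 0.2500, 0.0833]
t=1: π = [0.2179, 0.1731, 0.1538, 0.1474, 0.1474, 0.1603]
t=2: π = [0.2318, 0.1750, 0.1361, 0.1681, 0.1356, 0.1534]
t=3: π = [0.2340, 0.1734, 0.1384, 0.1662, 0.1330, 0.1550]
t=4: π = [0.2351, 0.1728, 0.1376, 0.1663, 0.1332, 0.1551]

π = [0.2351, 0.1728, 0.1376, 0.1663, 0.1332, 0.1551]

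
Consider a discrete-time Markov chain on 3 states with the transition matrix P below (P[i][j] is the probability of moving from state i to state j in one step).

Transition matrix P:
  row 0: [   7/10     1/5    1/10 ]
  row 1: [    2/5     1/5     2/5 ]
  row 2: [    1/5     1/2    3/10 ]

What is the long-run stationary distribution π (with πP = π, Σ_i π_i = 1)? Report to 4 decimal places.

Balance equations π_j = Σ_i π_i·P[i][j]:
  π_0 = 7/10·π_0 + 2/5·π_1 + 1/5·π_2
  π_1 = 1/5·π_0 + 1/5·π_1 + 1/2·π_2
  normalize: π_0 + π_1 + π_2 = 1
Solving the linear system gives exactly π = [36/71, 19/71, 16/71].

π = [0.5070, 0.2676, 0.2254]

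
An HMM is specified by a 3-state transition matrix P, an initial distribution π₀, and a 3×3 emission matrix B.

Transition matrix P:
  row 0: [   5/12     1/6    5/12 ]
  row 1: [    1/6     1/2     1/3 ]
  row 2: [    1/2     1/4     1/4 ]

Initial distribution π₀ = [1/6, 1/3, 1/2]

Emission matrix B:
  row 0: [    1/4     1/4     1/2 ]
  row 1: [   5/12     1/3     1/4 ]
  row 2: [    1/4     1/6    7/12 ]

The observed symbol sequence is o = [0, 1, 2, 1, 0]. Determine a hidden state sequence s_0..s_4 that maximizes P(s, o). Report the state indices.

path = [1, 1, 1, 1, 1]

t=0: δ = [4.167e-02, 1.389e-01, 1.250e-01]  (obs o_0=0)
t=1: δ = [1.562e-02, 2.315e-02, 7.716e-03]  ψ = [2, 1, 1]  (obs o_1=1)
t=2: δ = [3.255e-03, 2.894e-03, 4.501e-03]  ψ = [0, 1, 1]  (obs o_2=2)
t=3: δ = [5.626e-04, 4.823e-04, 2.261e-04]  ψ = [2, 1, 0]  (obs o_3=1)
t=4: δ = [5.861e-05, 1.005e-04, 5.861e-05]  ψ = [0, 1, 0]  (obs o_4=0)
backtrack: best end state = 1; path = [1, 1, 1, 1, 1]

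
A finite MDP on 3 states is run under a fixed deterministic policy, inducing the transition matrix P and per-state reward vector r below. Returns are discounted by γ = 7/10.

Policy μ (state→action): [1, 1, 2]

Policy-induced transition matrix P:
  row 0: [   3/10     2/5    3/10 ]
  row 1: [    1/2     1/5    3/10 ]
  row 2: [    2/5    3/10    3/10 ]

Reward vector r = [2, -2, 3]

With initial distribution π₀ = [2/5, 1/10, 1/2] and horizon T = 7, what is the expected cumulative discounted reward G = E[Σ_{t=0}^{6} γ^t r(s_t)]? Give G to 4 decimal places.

t=0: π = [0.4000, 0.1000, 0.5000], E[r] = 2.1000, γ^t·E[r] = 2.100000, running G = 2.100000
t=1: π = [0.3700, 0.3300, 0.3000], E[r] = 0.9800, γ^t·E[r] = 0.686000, running G = 2.786000
t=2: π = [0.3960, 0.3040, 0.3000], E[r] = 1.0840, γ^t·E[r] = 0.531160, running G = 3.317160
t=3: π = [0.3908, 0.3092, 0.3000], E[r] = 1.0632, γ^t·E[r] = 0.364678, running G = 3.681838
t=4: π = [0.3918, 0.3082, 0.3000], E[r] = 1.0674, γ^t·E[r] = 0.256273, running G = 3.938111
t=5: π = [0.3916, 0.3084, 0.3000], E[r] = 1.0665, γ^t·E[r] = 0.179251, running G = 4.117362
t=6: π = [0.3917, 0.3083, 0.3000], E[r] = 1.0667, γ^t·E[r] = 0.125496, running G = 4.242858

G = 4.2429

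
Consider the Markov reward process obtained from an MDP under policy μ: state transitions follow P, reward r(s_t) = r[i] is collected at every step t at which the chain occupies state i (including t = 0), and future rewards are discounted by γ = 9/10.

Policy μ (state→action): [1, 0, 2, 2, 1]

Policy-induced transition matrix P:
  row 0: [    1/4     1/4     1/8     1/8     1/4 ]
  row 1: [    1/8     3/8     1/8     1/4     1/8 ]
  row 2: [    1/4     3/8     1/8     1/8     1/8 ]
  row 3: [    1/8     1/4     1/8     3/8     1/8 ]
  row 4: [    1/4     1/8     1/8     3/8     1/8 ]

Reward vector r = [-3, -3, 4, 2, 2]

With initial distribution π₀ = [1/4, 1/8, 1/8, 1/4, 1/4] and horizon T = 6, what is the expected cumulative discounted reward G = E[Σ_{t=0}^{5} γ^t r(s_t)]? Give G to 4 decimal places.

G = 0.1683

t=0: π = [0.2500, 0.1250, 0.1250, 0.2500, 0.2500], E[r] = 0.3750, γ^t·E[r] = 0.375000, running G = 0.375000
t=1: π = [0.2031, 0.2500, 0.1250, 0.2656, 0.1563], E[r] = -0.0156, γ^t·E[r] = -0.014063, running G = 0.360938
t=2: π = [0.1855, 0.2773, 0.1250, 0.2617, 0.1504], E[r] = -0.0645, γ^t·E[r] = -0.052207, running G = 0.308730
t=3: π = [0.1826, 0.2815, 0.1250, 0.2627, 0.1482], E[r] = -0.0706, γ^t·E[r] = -0.051436, running G = 0.257295
t=4: π = [0.1820, 0.2823, 0.1250, 0.2629, 0.1478], E[r] = -0.0713, γ^t·E[r] = -0.046793, running G = 0.210502
t=5: π = [0.1819, 0.2824, 0.1250, 0.2630, 0.1477], E[r] = -0.0714, γ^t·E[r] = -0.042170, running G = 0.168332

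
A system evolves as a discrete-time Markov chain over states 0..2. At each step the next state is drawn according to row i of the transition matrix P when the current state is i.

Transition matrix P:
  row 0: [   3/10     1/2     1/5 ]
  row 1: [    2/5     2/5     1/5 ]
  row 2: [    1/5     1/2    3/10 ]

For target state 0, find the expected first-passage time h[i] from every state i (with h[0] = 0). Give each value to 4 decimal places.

First-step conditioning: h[0] = 0; for i ≠ 0, h[i] = 1 + Σ_k P[i][k]·h[k].
  h[1] = 1 + 2/5·h[1] + 1/5·h[2]
  h[2] = 1 + 1/2·h[1] + 3/10·h[2]
Solving the 2×2 linear system over states ≠ 0 gives exactly h = [0, 45/16, 55/16] (h[0] = 0 is the target).

h = [0.0000, 2.8125, 3.4375]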